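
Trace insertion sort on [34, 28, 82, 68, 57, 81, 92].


Initial: [34, 28, 82, 68, 57, 81, 92]
Insert 28: [28, 34, 82, 68, 57, 81, 92]
Insert 82: [28, 34, 82, 68, 57, 81, 92]
Insert 68: [28, 34, 68, 82, 57, 81, 92]
Insert 57: [28, 34, 57, 68, 82, 81, 92]
Insert 81: [28, 34, 57, 68, 81, 82, 92]
Insert 92: [28, 34, 57, 68, 81, 82, 92]

Sorted: [28, 34, 57, 68, 81, 82, 92]


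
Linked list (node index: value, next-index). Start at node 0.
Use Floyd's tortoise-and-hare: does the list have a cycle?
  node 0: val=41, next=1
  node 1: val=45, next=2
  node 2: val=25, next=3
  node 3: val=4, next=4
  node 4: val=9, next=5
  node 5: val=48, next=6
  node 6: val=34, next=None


Floyd's tortoise (slow, +1) and hare (fast, +2):
  init: slow=0, fast=0
  step 1: slow=1, fast=2
  step 2: slow=2, fast=4
  step 3: slow=3, fast=6
  step 4: fast -> None, no cycle

Cycle: no


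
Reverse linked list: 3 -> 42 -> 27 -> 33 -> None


Step 1: curr=3, set curr.next=prev(None) | reversed so far: 3
Step 2: curr=42, set curr.next=prev(3) | reversed so far: 42 -> 3
Step 3: curr=27, set curr.next=prev(42) | reversed so far: 27 -> 42 -> 3
Step 4: curr=33, set curr.next=prev(27) | reversed so far: 33 -> 27 -> 42 -> 3

33 -> 27 -> 42 -> 3 -> None


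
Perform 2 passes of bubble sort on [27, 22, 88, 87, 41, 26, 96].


Initial: [27, 22, 88, 87, 41, 26, 96]
Pass 1: [22, 27, 87, 41, 26, 88, 96] (4 swaps)
Pass 2: [22, 27, 41, 26, 87, 88, 96] (2 swaps)

After 2 passes: [22, 27, 41, 26, 87, 88, 96]


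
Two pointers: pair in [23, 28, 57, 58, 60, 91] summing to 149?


lo=0(23)+hi=5(91)=114
lo=1(28)+hi=5(91)=119
lo=2(57)+hi=5(91)=148
lo=3(58)+hi=5(91)=149

Yes: 58+91=149


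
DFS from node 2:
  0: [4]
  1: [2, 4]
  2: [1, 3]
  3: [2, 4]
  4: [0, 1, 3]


Visit 2, push [3, 1]
Visit 1, push [4]
Visit 4, push [3, 0]
Visit 0, push []
Visit 3, push []

DFS order: [2, 1, 4, 0, 3]


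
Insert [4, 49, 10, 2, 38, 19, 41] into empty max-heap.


Insert 4: [4]
Insert 49: [49, 4]
Insert 10: [49, 4, 10]
Insert 2: [49, 4, 10, 2]
Insert 38: [49, 38, 10, 2, 4]
Insert 19: [49, 38, 19, 2, 4, 10]
Insert 41: [49, 38, 41, 2, 4, 10, 19]

Final heap: [49, 38, 41, 2, 4, 10, 19]


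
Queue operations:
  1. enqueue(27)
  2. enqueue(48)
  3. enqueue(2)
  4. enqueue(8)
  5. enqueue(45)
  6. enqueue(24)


enqueue(27) -> [27]
enqueue(48) -> [27, 48]
enqueue(2) -> [27, 48, 2]
enqueue(8) -> [27, 48, 2, 8]
enqueue(45) -> [27, 48, 2, 8, 45]
enqueue(24) -> [27, 48, 2, 8, 45, 24]

Final queue: [27, 48, 2, 8, 45, 24]


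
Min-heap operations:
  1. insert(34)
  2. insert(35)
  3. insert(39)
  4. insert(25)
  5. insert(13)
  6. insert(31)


insert(34) -> [34]
insert(35) -> [34, 35]
insert(39) -> [34, 35, 39]
insert(25) -> [25, 34, 39, 35]
insert(13) -> [13, 25, 39, 35, 34]
insert(31) -> [13, 25, 31, 35, 34, 39]

Final heap: [13, 25, 31, 35, 34, 39]


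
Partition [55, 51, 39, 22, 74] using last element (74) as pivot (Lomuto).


Pivot: 74
  55 <= 74: advance i (no swap)
  51 <= 74: advance i (no swap)
  39 <= 74: advance i (no swap)
  22 <= 74: advance i (no swap)
Place pivot at 4: [55, 51, 39, 22, 74]

Partitioned: [55, 51, 39, 22, 74]


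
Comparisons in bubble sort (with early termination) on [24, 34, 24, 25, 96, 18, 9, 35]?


Algorithm: bubble sort (with early termination)
Input: [24, 34, 24, 25, 96, 18, 9, 35]
Sorted: [9, 18, 24, 24, 25, 34, 35, 96]

28


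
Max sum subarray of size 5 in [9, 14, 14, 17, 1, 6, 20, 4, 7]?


[0:5]: 55
[1:6]: 52
[2:7]: 58
[3:8]: 48
[4:9]: 38

Max: 58 at [2:7]


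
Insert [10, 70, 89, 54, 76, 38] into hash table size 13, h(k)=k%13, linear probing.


Insert 10: h=10 -> slot 10
Insert 70: h=5 -> slot 5
Insert 89: h=11 -> slot 11
Insert 54: h=2 -> slot 2
Insert 76: h=11, 1 probes -> slot 12
Insert 38: h=12, 1 probes -> slot 0

Table: [38, None, 54, None, None, 70, None, None, None, None, 10, 89, 76]


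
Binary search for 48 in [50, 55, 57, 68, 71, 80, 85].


Step 1: lo=0, hi=6, mid=3, val=68
Step 2: lo=0, hi=2, mid=1, val=55
Step 3: lo=0, hi=0, mid=0, val=50

Not found


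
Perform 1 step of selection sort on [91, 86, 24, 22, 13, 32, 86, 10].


Initial: [91, 86, 24, 22, 13, 32, 86, 10]
Step 1: min=10 at 7
  Swap: [10, 86, 24, 22, 13, 32, 86, 91]

After 1 step: [10, 86, 24, 22, 13, 32, 86, 91]


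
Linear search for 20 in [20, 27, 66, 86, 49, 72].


i=0: 20==20 found!

Found at 0, 1 comps


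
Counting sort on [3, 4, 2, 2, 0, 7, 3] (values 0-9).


Input: [3, 4, 2, 2, 0, 7, 3]
Counts: [1, 0, 2, 2, 1, 0, 0, 1, 0, 0]

Sorted: [0, 2, 2, 3, 3, 4, 7]


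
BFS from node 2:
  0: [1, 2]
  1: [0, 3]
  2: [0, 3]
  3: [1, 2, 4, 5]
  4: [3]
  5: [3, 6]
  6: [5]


Visit 2, enqueue [0, 3]
Visit 0, enqueue [1]
Visit 3, enqueue [4, 5]
Visit 1, enqueue []
Visit 4, enqueue []
Visit 5, enqueue [6]
Visit 6, enqueue []

BFS order: [2, 0, 3, 1, 4, 5, 6]


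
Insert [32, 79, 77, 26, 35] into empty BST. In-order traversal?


Insert 32: root
Insert 79: R from 32
Insert 77: R from 32 -> L from 79
Insert 26: L from 32
Insert 35: R from 32 -> L from 79 -> L from 77

In-order: [26, 32, 35, 77, 79]


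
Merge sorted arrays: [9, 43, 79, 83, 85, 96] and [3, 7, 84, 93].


Take 3 from B
Take 7 from B
Take 9 from A
Take 43 from A
Take 79 from A
Take 83 from A
Take 84 from B
Take 85 from A
Take 93 from B

Merged: [3, 7, 9, 43, 79, 83, 84, 85, 93, 96]


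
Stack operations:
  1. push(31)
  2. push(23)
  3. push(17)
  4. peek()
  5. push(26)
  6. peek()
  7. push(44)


push(31) -> [31]
push(23) -> [31, 23]
push(17) -> [31, 23, 17]
peek()->17
push(26) -> [31, 23, 17, 26]
peek()->26
push(44) -> [31, 23, 17, 26, 44]

Final stack: [31, 23, 17, 26, 44]


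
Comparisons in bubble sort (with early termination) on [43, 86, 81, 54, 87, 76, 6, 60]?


Algorithm: bubble sort (with early termination)
Input: [43, 86, 81, 54, 87, 76, 6, 60]
Sorted: [6, 43, 54, 60, 76, 81, 86, 87]

28


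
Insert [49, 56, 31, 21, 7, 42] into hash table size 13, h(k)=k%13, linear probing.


Insert 49: h=10 -> slot 10
Insert 56: h=4 -> slot 4
Insert 31: h=5 -> slot 5
Insert 21: h=8 -> slot 8
Insert 7: h=7 -> slot 7
Insert 42: h=3 -> slot 3

Table: [None, None, None, 42, 56, 31, None, 7, 21, None, 49, None, None]


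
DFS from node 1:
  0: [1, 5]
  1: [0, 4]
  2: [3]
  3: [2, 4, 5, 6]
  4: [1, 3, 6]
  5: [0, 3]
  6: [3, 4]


Visit 1, push [4, 0]
Visit 0, push [5]
Visit 5, push [3]
Visit 3, push [6, 4, 2]
Visit 2, push []
Visit 4, push [6]
Visit 6, push []

DFS order: [1, 0, 5, 3, 2, 4, 6]


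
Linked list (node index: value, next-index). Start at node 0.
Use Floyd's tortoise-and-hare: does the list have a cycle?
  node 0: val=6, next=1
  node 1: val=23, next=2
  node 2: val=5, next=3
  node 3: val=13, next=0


Floyd's tortoise (slow, +1) and hare (fast, +2):
  init: slow=0, fast=0
  step 1: slow=1, fast=2
  step 2: slow=2, fast=0
  step 3: slow=3, fast=2
  step 4: slow=0, fast=0
  slow == fast at node 0: cycle detected

Cycle: yes


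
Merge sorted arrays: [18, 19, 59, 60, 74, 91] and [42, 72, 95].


Take 18 from A
Take 19 from A
Take 42 from B
Take 59 from A
Take 60 from A
Take 72 from B
Take 74 from A
Take 91 from A

Merged: [18, 19, 42, 59, 60, 72, 74, 91, 95]


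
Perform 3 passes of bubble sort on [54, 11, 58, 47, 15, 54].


Initial: [54, 11, 58, 47, 15, 54]
Pass 1: [11, 54, 47, 15, 54, 58] (4 swaps)
Pass 2: [11, 47, 15, 54, 54, 58] (2 swaps)
Pass 3: [11, 15, 47, 54, 54, 58] (1 swaps)

After 3 passes: [11, 15, 47, 54, 54, 58]


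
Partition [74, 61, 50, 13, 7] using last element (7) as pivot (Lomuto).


Pivot: 7
Place pivot at 0: [7, 61, 50, 13, 74]

Partitioned: [7, 61, 50, 13, 74]


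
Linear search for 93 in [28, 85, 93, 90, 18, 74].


i=0: 28!=93
i=1: 85!=93
i=2: 93==93 found!

Found at 2, 3 comps


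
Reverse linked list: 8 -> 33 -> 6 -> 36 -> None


Step 1: curr=8, set curr.next=prev(None) | reversed so far: 8
Step 2: curr=33, set curr.next=prev(8) | reversed so far: 33 -> 8
Step 3: curr=6, set curr.next=prev(33) | reversed so far: 6 -> 33 -> 8
Step 4: curr=36, set curr.next=prev(6) | reversed so far: 36 -> 6 -> 33 -> 8

36 -> 6 -> 33 -> 8 -> None


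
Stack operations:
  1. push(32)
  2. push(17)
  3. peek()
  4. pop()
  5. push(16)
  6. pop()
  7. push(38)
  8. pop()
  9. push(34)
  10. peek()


push(32) -> [32]
push(17) -> [32, 17]
peek()->17
pop()->17, [32]
push(16) -> [32, 16]
pop()->16, [32]
push(38) -> [32, 38]
pop()->38, [32]
push(34) -> [32, 34]
peek()->34

Final stack: [32, 34]


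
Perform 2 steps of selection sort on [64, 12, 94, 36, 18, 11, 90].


Initial: [64, 12, 94, 36, 18, 11, 90]
Step 1: min=11 at 5
  Swap: [11, 12, 94, 36, 18, 64, 90]
Step 2: min=12 at 1
  Swap: [11, 12, 94, 36, 18, 64, 90]

After 2 steps: [11, 12, 94, 36, 18, 64, 90]


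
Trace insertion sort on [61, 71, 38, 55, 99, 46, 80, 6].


Initial: [61, 71, 38, 55, 99, 46, 80, 6]
Insert 71: [61, 71, 38, 55, 99, 46, 80, 6]
Insert 38: [38, 61, 71, 55, 99, 46, 80, 6]
Insert 55: [38, 55, 61, 71, 99, 46, 80, 6]
Insert 99: [38, 55, 61, 71, 99, 46, 80, 6]
Insert 46: [38, 46, 55, 61, 71, 99, 80, 6]
Insert 80: [38, 46, 55, 61, 71, 80, 99, 6]
Insert 6: [6, 38, 46, 55, 61, 71, 80, 99]

Sorted: [6, 38, 46, 55, 61, 71, 80, 99]


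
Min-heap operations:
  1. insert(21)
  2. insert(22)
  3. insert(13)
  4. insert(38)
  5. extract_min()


insert(21) -> [21]
insert(22) -> [21, 22]
insert(13) -> [13, 22, 21]
insert(38) -> [13, 22, 21, 38]
extract_min()->13, [21, 22, 38]

Final heap: [21, 22, 38]


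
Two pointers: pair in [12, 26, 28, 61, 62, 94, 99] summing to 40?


lo=0(12)+hi=6(99)=111
lo=0(12)+hi=5(94)=106
lo=0(12)+hi=4(62)=74
lo=0(12)+hi=3(61)=73
lo=0(12)+hi=2(28)=40

Yes: 12+28=40


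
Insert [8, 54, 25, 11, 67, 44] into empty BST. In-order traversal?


Insert 8: root
Insert 54: R from 8
Insert 25: R from 8 -> L from 54
Insert 11: R from 8 -> L from 54 -> L from 25
Insert 67: R from 8 -> R from 54
Insert 44: R from 8 -> L from 54 -> R from 25

In-order: [8, 11, 25, 44, 54, 67]


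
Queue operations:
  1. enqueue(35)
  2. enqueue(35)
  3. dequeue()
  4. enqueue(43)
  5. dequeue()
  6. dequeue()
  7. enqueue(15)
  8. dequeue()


enqueue(35) -> [35]
enqueue(35) -> [35, 35]
dequeue()->35, [35]
enqueue(43) -> [35, 43]
dequeue()->35, [43]
dequeue()->43, []
enqueue(15) -> [15]
dequeue()->15, []

Final queue: []


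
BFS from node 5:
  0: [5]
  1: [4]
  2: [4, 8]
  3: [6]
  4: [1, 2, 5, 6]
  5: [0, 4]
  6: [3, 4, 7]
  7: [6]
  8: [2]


Visit 5, enqueue [0, 4]
Visit 0, enqueue []
Visit 4, enqueue [1, 2, 6]
Visit 1, enqueue []
Visit 2, enqueue [8]
Visit 6, enqueue [3, 7]
Visit 8, enqueue []
Visit 3, enqueue []
Visit 7, enqueue []

BFS order: [5, 0, 4, 1, 2, 6, 8, 3, 7]


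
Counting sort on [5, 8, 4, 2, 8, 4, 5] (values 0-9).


Input: [5, 8, 4, 2, 8, 4, 5]
Counts: [0, 0, 1, 0, 2, 2, 0, 0, 2, 0]

Sorted: [2, 4, 4, 5, 5, 8, 8]


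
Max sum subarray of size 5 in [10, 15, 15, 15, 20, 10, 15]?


[0:5]: 75
[1:6]: 75
[2:7]: 75

Max: 75 at [0:5]


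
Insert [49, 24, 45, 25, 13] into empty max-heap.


Insert 49: [49]
Insert 24: [49, 24]
Insert 45: [49, 24, 45]
Insert 25: [49, 25, 45, 24]
Insert 13: [49, 25, 45, 24, 13]

Final heap: [49, 25, 45, 24, 13]


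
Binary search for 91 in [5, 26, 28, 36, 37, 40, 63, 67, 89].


Step 1: lo=0, hi=8, mid=4, val=37
Step 2: lo=5, hi=8, mid=6, val=63
Step 3: lo=7, hi=8, mid=7, val=67
Step 4: lo=8, hi=8, mid=8, val=89

Not found


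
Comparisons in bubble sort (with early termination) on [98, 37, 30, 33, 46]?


Algorithm: bubble sort (with early termination)
Input: [98, 37, 30, 33, 46]
Sorted: [30, 33, 37, 46, 98]

9


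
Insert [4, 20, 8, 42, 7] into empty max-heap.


Insert 4: [4]
Insert 20: [20, 4]
Insert 8: [20, 4, 8]
Insert 42: [42, 20, 8, 4]
Insert 7: [42, 20, 8, 4, 7]

Final heap: [42, 20, 8, 4, 7]


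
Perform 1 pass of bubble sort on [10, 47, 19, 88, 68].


Initial: [10, 47, 19, 88, 68]
Pass 1: [10, 19, 47, 68, 88] (2 swaps)

After 1 pass: [10, 19, 47, 68, 88]


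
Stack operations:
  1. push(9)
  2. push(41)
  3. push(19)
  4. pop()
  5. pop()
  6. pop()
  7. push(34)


push(9) -> [9]
push(41) -> [9, 41]
push(19) -> [9, 41, 19]
pop()->19, [9, 41]
pop()->41, [9]
pop()->9, []
push(34) -> [34]

Final stack: [34]


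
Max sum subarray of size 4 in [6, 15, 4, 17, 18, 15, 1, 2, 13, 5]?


[0:4]: 42
[1:5]: 54
[2:6]: 54
[3:7]: 51
[4:8]: 36
[5:9]: 31
[6:10]: 21

Max: 54 at [1:5]


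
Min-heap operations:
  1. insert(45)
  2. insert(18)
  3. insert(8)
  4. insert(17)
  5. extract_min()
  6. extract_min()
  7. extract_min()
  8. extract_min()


insert(45) -> [45]
insert(18) -> [18, 45]
insert(8) -> [8, 45, 18]
insert(17) -> [8, 17, 18, 45]
extract_min()->8, [17, 45, 18]
extract_min()->17, [18, 45]
extract_min()->18, [45]
extract_min()->45, []

Final heap: []


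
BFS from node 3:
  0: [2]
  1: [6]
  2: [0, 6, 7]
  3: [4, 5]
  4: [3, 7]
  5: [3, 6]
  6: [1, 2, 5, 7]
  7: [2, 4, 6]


Visit 3, enqueue [4, 5]
Visit 4, enqueue [7]
Visit 5, enqueue [6]
Visit 7, enqueue [2]
Visit 6, enqueue [1]
Visit 2, enqueue [0]
Visit 1, enqueue []
Visit 0, enqueue []

BFS order: [3, 4, 5, 7, 6, 2, 1, 0]


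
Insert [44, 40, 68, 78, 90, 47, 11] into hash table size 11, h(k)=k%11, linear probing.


Insert 44: h=0 -> slot 0
Insert 40: h=7 -> slot 7
Insert 68: h=2 -> slot 2
Insert 78: h=1 -> slot 1
Insert 90: h=2, 1 probes -> slot 3
Insert 47: h=3, 1 probes -> slot 4
Insert 11: h=0, 5 probes -> slot 5

Table: [44, 78, 68, 90, 47, 11, None, 40, None, None, None]


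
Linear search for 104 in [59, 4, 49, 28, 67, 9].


i=0: 59!=104
i=1: 4!=104
i=2: 49!=104
i=3: 28!=104
i=4: 67!=104
i=5: 9!=104

Not found, 6 comps


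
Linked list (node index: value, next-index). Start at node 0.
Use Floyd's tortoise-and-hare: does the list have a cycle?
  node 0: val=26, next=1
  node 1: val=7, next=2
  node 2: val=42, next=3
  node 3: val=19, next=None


Floyd's tortoise (slow, +1) and hare (fast, +2):
  init: slow=0, fast=0
  step 1: slow=1, fast=2
  step 2: fast 2->3->None, no cycle

Cycle: no


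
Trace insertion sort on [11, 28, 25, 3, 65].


Initial: [11, 28, 25, 3, 65]
Insert 28: [11, 28, 25, 3, 65]
Insert 25: [11, 25, 28, 3, 65]
Insert 3: [3, 11, 25, 28, 65]
Insert 65: [3, 11, 25, 28, 65]

Sorted: [3, 11, 25, 28, 65]


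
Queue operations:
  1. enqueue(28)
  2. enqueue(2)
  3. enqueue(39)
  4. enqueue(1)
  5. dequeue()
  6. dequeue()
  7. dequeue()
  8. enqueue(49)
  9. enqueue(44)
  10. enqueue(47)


enqueue(28) -> [28]
enqueue(2) -> [28, 2]
enqueue(39) -> [28, 2, 39]
enqueue(1) -> [28, 2, 39, 1]
dequeue()->28, [2, 39, 1]
dequeue()->2, [39, 1]
dequeue()->39, [1]
enqueue(49) -> [1, 49]
enqueue(44) -> [1, 49, 44]
enqueue(47) -> [1, 49, 44, 47]

Final queue: [1, 49, 44, 47]


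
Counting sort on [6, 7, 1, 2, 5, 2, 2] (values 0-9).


Input: [6, 7, 1, 2, 5, 2, 2]
Counts: [0, 1, 3, 0, 0, 1, 1, 1, 0, 0]

Sorted: [1, 2, 2, 2, 5, 6, 7]


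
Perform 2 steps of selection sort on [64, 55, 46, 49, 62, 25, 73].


Initial: [64, 55, 46, 49, 62, 25, 73]
Step 1: min=25 at 5
  Swap: [25, 55, 46, 49, 62, 64, 73]
Step 2: min=46 at 2
  Swap: [25, 46, 55, 49, 62, 64, 73]

After 2 steps: [25, 46, 55, 49, 62, 64, 73]


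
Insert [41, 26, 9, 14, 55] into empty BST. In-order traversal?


Insert 41: root
Insert 26: L from 41
Insert 9: L from 41 -> L from 26
Insert 14: L from 41 -> L from 26 -> R from 9
Insert 55: R from 41

In-order: [9, 14, 26, 41, 55]


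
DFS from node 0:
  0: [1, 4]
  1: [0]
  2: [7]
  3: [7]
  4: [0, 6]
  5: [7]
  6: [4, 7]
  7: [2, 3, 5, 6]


Visit 0, push [4, 1]
Visit 1, push []
Visit 4, push [6]
Visit 6, push [7]
Visit 7, push [5, 3, 2]
Visit 2, push []
Visit 3, push []
Visit 5, push []

DFS order: [0, 1, 4, 6, 7, 2, 3, 5]


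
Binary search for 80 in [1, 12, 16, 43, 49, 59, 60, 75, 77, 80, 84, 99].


Step 1: lo=0, hi=11, mid=5, val=59
Step 2: lo=6, hi=11, mid=8, val=77
Step 3: lo=9, hi=11, mid=10, val=84
Step 4: lo=9, hi=9, mid=9, val=80

Found at index 9


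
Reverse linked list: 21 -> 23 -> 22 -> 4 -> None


Step 1: curr=21, set curr.next=prev(None) | reversed so far: 21
Step 2: curr=23, set curr.next=prev(21) | reversed so far: 23 -> 21
Step 3: curr=22, set curr.next=prev(23) | reversed so far: 22 -> 23 -> 21
Step 4: curr=4, set curr.next=prev(22) | reversed so far: 4 -> 22 -> 23 -> 21

4 -> 22 -> 23 -> 21 -> None


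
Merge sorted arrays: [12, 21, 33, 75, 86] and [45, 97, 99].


Take 12 from A
Take 21 from A
Take 33 from A
Take 45 from B
Take 75 from A
Take 86 from A

Merged: [12, 21, 33, 45, 75, 86, 97, 99]


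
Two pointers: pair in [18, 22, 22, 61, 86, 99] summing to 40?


lo=0(18)+hi=5(99)=117
lo=0(18)+hi=4(86)=104
lo=0(18)+hi=3(61)=79
lo=0(18)+hi=2(22)=40

Yes: 18+22=40


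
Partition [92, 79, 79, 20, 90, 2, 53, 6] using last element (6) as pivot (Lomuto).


Pivot: 6
  2 <= 6: swap -> [2, 79, 79, 20, 90, 92, 53, 6]
Place pivot at 1: [2, 6, 79, 20, 90, 92, 53, 79]

Partitioned: [2, 6, 79, 20, 90, 92, 53, 79]


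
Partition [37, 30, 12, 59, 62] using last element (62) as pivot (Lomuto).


Pivot: 62
  37 <= 62: advance i (no swap)
  30 <= 62: advance i (no swap)
  12 <= 62: advance i (no swap)
  59 <= 62: advance i (no swap)
Place pivot at 4: [37, 30, 12, 59, 62]

Partitioned: [37, 30, 12, 59, 62]


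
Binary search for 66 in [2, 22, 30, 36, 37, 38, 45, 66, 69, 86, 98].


Step 1: lo=0, hi=10, mid=5, val=38
Step 2: lo=6, hi=10, mid=8, val=69
Step 3: lo=6, hi=7, mid=6, val=45
Step 4: lo=7, hi=7, mid=7, val=66

Found at index 7


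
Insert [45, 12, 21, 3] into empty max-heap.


Insert 45: [45]
Insert 12: [45, 12]
Insert 21: [45, 12, 21]
Insert 3: [45, 12, 21, 3]

Final heap: [45, 12, 21, 3]


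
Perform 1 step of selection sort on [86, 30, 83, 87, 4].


Initial: [86, 30, 83, 87, 4]
Step 1: min=4 at 4
  Swap: [4, 30, 83, 87, 86]

After 1 step: [4, 30, 83, 87, 86]


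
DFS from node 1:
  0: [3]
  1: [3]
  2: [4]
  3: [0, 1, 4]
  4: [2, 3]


Visit 1, push [3]
Visit 3, push [4, 0]
Visit 0, push []
Visit 4, push [2]
Visit 2, push []

DFS order: [1, 3, 0, 4, 2]


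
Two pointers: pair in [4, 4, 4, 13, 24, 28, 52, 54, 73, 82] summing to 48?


lo=0(4)+hi=9(82)=86
lo=0(4)+hi=8(73)=77
lo=0(4)+hi=7(54)=58
lo=0(4)+hi=6(52)=56
lo=0(4)+hi=5(28)=32
lo=1(4)+hi=5(28)=32
lo=2(4)+hi=5(28)=32
lo=3(13)+hi=5(28)=41
lo=4(24)+hi=5(28)=52

No pair found


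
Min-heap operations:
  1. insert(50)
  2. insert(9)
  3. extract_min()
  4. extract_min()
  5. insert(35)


insert(50) -> [50]
insert(9) -> [9, 50]
extract_min()->9, [50]
extract_min()->50, []
insert(35) -> [35]

Final heap: [35]


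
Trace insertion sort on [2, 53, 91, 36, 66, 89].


Initial: [2, 53, 91, 36, 66, 89]
Insert 53: [2, 53, 91, 36, 66, 89]
Insert 91: [2, 53, 91, 36, 66, 89]
Insert 36: [2, 36, 53, 91, 66, 89]
Insert 66: [2, 36, 53, 66, 91, 89]
Insert 89: [2, 36, 53, 66, 89, 91]

Sorted: [2, 36, 53, 66, 89, 91]


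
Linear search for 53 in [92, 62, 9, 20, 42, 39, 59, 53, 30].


i=0: 92!=53
i=1: 62!=53
i=2: 9!=53
i=3: 20!=53
i=4: 42!=53
i=5: 39!=53
i=6: 59!=53
i=7: 53==53 found!

Found at 7, 8 comps


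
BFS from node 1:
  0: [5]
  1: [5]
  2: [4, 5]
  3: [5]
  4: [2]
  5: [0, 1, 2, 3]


Visit 1, enqueue [5]
Visit 5, enqueue [0, 2, 3]
Visit 0, enqueue []
Visit 2, enqueue [4]
Visit 3, enqueue []
Visit 4, enqueue []

BFS order: [1, 5, 0, 2, 3, 4]


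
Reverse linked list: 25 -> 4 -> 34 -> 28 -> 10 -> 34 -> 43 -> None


Step 1: curr=25, set curr.next=prev(None) | reversed so far: 25
Step 2: curr=4, set curr.next=prev(25) | reversed so far: 4 -> 25
Step 3: curr=34, set curr.next=prev(4) | reversed so far: 34 -> 4 -> 25
Step 4: curr=28, set curr.next=prev(34) | reversed so far: 28 -> 34 -> 4 -> 25
Step 5: curr=10, set curr.next=prev(28) | reversed so far: 10 -> 28 -> 34 -> 4 -> 25
Step 6: curr=34, set curr.next=prev(10) | reversed so far: 34 -> 10 -> 28 -> 34 -> 4 -> 25
Step 7: curr=43, set curr.next=prev(34) | reversed so far: 43 -> 34 -> 10 -> 28 -> 34 -> 4 -> 25

43 -> 34 -> 10 -> 28 -> 34 -> 4 -> 25 -> None


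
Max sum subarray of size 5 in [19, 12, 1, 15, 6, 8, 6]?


[0:5]: 53
[1:6]: 42
[2:7]: 36

Max: 53 at [0:5]


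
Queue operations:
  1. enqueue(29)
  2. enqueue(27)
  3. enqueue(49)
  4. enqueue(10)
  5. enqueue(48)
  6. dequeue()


enqueue(29) -> [29]
enqueue(27) -> [29, 27]
enqueue(49) -> [29, 27, 49]
enqueue(10) -> [29, 27, 49, 10]
enqueue(48) -> [29, 27, 49, 10, 48]
dequeue()->29, [27, 49, 10, 48]

Final queue: [27, 49, 10, 48]


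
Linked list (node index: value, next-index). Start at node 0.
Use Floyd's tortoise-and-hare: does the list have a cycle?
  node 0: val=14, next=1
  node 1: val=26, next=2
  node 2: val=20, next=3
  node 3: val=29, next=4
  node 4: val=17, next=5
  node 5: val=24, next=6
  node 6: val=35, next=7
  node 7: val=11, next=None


Floyd's tortoise (slow, +1) and hare (fast, +2):
  init: slow=0, fast=0
  step 1: slow=1, fast=2
  step 2: slow=2, fast=4
  step 3: slow=3, fast=6
  step 4: fast 6->7->None, no cycle

Cycle: no


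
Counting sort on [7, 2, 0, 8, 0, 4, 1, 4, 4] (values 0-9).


Input: [7, 2, 0, 8, 0, 4, 1, 4, 4]
Counts: [2, 1, 1, 0, 3, 0, 0, 1, 1, 0]

Sorted: [0, 0, 1, 2, 4, 4, 4, 7, 8]


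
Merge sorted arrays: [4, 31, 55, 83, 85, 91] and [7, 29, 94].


Take 4 from A
Take 7 from B
Take 29 from B
Take 31 from A
Take 55 from A
Take 83 from A
Take 85 from A
Take 91 from A

Merged: [4, 7, 29, 31, 55, 83, 85, 91, 94]


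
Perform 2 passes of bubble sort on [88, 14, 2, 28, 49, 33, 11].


Initial: [88, 14, 2, 28, 49, 33, 11]
Pass 1: [14, 2, 28, 49, 33, 11, 88] (6 swaps)
Pass 2: [2, 14, 28, 33, 11, 49, 88] (3 swaps)

After 2 passes: [2, 14, 28, 33, 11, 49, 88]


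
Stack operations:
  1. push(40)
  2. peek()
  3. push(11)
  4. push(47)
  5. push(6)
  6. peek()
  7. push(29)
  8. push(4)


push(40) -> [40]
peek()->40
push(11) -> [40, 11]
push(47) -> [40, 11, 47]
push(6) -> [40, 11, 47, 6]
peek()->6
push(29) -> [40, 11, 47, 6, 29]
push(4) -> [40, 11, 47, 6, 29, 4]

Final stack: [40, 11, 47, 6, 29, 4]


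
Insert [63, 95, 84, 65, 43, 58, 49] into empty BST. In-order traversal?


Insert 63: root
Insert 95: R from 63
Insert 84: R from 63 -> L from 95
Insert 65: R from 63 -> L from 95 -> L from 84
Insert 43: L from 63
Insert 58: L from 63 -> R from 43
Insert 49: L from 63 -> R from 43 -> L from 58

In-order: [43, 49, 58, 63, 65, 84, 95]


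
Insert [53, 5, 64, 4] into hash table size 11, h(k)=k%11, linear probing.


Insert 53: h=9 -> slot 9
Insert 5: h=5 -> slot 5
Insert 64: h=9, 1 probes -> slot 10
Insert 4: h=4 -> slot 4

Table: [None, None, None, None, 4, 5, None, None, None, 53, 64]


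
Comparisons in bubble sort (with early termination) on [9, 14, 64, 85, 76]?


Algorithm: bubble sort (with early termination)
Input: [9, 14, 64, 85, 76]
Sorted: [9, 14, 64, 76, 85]

7


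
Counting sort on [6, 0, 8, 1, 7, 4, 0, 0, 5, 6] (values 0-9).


Input: [6, 0, 8, 1, 7, 4, 0, 0, 5, 6]
Counts: [3, 1, 0, 0, 1, 1, 2, 1, 1, 0]

Sorted: [0, 0, 0, 1, 4, 5, 6, 6, 7, 8]


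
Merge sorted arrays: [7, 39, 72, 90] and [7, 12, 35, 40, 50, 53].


Take 7 from A
Take 7 from B
Take 12 from B
Take 35 from B
Take 39 from A
Take 40 from B
Take 50 from B
Take 53 from B

Merged: [7, 7, 12, 35, 39, 40, 50, 53, 72, 90]


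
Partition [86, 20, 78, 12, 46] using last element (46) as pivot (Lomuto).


Pivot: 46
  20 <= 46: swap -> [20, 86, 78, 12, 46]
  12 <= 46: swap -> [20, 12, 78, 86, 46]
Place pivot at 2: [20, 12, 46, 86, 78]

Partitioned: [20, 12, 46, 86, 78]


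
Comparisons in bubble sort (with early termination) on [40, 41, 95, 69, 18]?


Algorithm: bubble sort (with early termination)
Input: [40, 41, 95, 69, 18]
Sorted: [18, 40, 41, 69, 95]

10


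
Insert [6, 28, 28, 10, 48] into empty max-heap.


Insert 6: [6]
Insert 28: [28, 6]
Insert 28: [28, 6, 28]
Insert 10: [28, 10, 28, 6]
Insert 48: [48, 28, 28, 6, 10]

Final heap: [48, 28, 28, 6, 10]


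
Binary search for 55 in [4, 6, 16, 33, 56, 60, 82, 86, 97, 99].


Step 1: lo=0, hi=9, mid=4, val=56
Step 2: lo=0, hi=3, mid=1, val=6
Step 3: lo=2, hi=3, mid=2, val=16
Step 4: lo=3, hi=3, mid=3, val=33

Not found


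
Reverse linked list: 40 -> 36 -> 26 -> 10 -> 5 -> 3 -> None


Step 1: curr=40, set curr.next=prev(None) | reversed so far: 40
Step 2: curr=36, set curr.next=prev(40) | reversed so far: 36 -> 40
Step 3: curr=26, set curr.next=prev(36) | reversed so far: 26 -> 36 -> 40
Step 4: curr=10, set curr.next=prev(26) | reversed so far: 10 -> 26 -> 36 -> 40
Step 5: curr=5, set curr.next=prev(10) | reversed so far: 5 -> 10 -> 26 -> 36 -> 40
Step 6: curr=3, set curr.next=prev(5) | reversed so far: 3 -> 5 -> 10 -> 26 -> 36 -> 40

3 -> 5 -> 10 -> 26 -> 36 -> 40 -> None


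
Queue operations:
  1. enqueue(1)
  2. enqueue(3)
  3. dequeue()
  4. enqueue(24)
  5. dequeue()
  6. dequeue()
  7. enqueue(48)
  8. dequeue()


enqueue(1) -> [1]
enqueue(3) -> [1, 3]
dequeue()->1, [3]
enqueue(24) -> [3, 24]
dequeue()->3, [24]
dequeue()->24, []
enqueue(48) -> [48]
dequeue()->48, []

Final queue: []


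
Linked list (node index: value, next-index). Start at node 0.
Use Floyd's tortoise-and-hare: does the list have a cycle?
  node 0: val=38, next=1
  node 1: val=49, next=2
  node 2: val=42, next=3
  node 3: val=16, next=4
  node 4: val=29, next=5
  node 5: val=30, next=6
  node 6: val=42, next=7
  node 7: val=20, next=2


Floyd's tortoise (slow, +1) and hare (fast, +2):
  init: slow=0, fast=0
  step 1: slow=1, fast=2
  step 2: slow=2, fast=4
  step 3: slow=3, fast=6
  step 4: slow=4, fast=2
  step 5: slow=5, fast=4
  step 6: slow=6, fast=6
  slow == fast at node 6: cycle detected

Cycle: yes


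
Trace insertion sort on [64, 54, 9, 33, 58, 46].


Initial: [64, 54, 9, 33, 58, 46]
Insert 54: [54, 64, 9, 33, 58, 46]
Insert 9: [9, 54, 64, 33, 58, 46]
Insert 33: [9, 33, 54, 64, 58, 46]
Insert 58: [9, 33, 54, 58, 64, 46]
Insert 46: [9, 33, 46, 54, 58, 64]

Sorted: [9, 33, 46, 54, 58, 64]


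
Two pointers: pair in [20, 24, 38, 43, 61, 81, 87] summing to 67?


lo=0(20)+hi=6(87)=107
lo=0(20)+hi=5(81)=101
lo=0(20)+hi=4(61)=81
lo=0(20)+hi=3(43)=63
lo=1(24)+hi=3(43)=67

Yes: 24+43=67


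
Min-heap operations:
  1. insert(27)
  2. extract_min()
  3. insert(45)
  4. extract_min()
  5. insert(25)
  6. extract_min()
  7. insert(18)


insert(27) -> [27]
extract_min()->27, []
insert(45) -> [45]
extract_min()->45, []
insert(25) -> [25]
extract_min()->25, []
insert(18) -> [18]

Final heap: [18]


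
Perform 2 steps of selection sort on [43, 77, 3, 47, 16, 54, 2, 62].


Initial: [43, 77, 3, 47, 16, 54, 2, 62]
Step 1: min=2 at 6
  Swap: [2, 77, 3, 47, 16, 54, 43, 62]
Step 2: min=3 at 2
  Swap: [2, 3, 77, 47, 16, 54, 43, 62]

After 2 steps: [2, 3, 77, 47, 16, 54, 43, 62]


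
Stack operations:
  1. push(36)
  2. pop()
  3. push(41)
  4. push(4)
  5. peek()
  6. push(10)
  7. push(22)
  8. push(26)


push(36) -> [36]
pop()->36, []
push(41) -> [41]
push(4) -> [41, 4]
peek()->4
push(10) -> [41, 4, 10]
push(22) -> [41, 4, 10, 22]
push(26) -> [41, 4, 10, 22, 26]

Final stack: [41, 4, 10, 22, 26]


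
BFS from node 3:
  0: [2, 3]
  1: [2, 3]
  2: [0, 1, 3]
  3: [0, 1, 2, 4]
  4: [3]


Visit 3, enqueue [0, 1, 2, 4]
Visit 0, enqueue []
Visit 1, enqueue []
Visit 2, enqueue []
Visit 4, enqueue []

BFS order: [3, 0, 1, 2, 4]


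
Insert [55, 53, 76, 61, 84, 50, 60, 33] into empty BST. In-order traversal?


Insert 55: root
Insert 53: L from 55
Insert 76: R from 55
Insert 61: R from 55 -> L from 76
Insert 84: R from 55 -> R from 76
Insert 50: L from 55 -> L from 53
Insert 60: R from 55 -> L from 76 -> L from 61
Insert 33: L from 55 -> L from 53 -> L from 50

In-order: [33, 50, 53, 55, 60, 61, 76, 84]


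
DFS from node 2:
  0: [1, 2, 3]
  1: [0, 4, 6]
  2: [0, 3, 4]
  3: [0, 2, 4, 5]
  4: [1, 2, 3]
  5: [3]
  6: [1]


Visit 2, push [4, 3, 0]
Visit 0, push [3, 1]
Visit 1, push [6, 4]
Visit 4, push [3]
Visit 3, push [5]
Visit 5, push []
Visit 6, push []

DFS order: [2, 0, 1, 4, 3, 5, 6]


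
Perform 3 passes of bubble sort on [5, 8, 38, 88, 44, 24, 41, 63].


Initial: [5, 8, 38, 88, 44, 24, 41, 63]
Pass 1: [5, 8, 38, 44, 24, 41, 63, 88] (4 swaps)
Pass 2: [5, 8, 38, 24, 41, 44, 63, 88] (2 swaps)
Pass 3: [5, 8, 24, 38, 41, 44, 63, 88] (1 swaps)

After 3 passes: [5, 8, 24, 38, 41, 44, 63, 88]


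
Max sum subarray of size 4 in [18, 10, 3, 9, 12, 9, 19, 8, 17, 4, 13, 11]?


[0:4]: 40
[1:5]: 34
[2:6]: 33
[3:7]: 49
[4:8]: 48
[5:9]: 53
[6:10]: 48
[7:11]: 42
[8:12]: 45

Max: 53 at [5:9]


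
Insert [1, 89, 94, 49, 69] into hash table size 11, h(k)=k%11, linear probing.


Insert 1: h=1 -> slot 1
Insert 89: h=1, 1 probes -> slot 2
Insert 94: h=6 -> slot 6
Insert 49: h=5 -> slot 5
Insert 69: h=3 -> slot 3

Table: [None, 1, 89, 69, None, 49, 94, None, None, None, None]


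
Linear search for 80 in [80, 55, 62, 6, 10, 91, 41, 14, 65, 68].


i=0: 80==80 found!

Found at 0, 1 comps


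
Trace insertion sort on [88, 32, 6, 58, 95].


Initial: [88, 32, 6, 58, 95]
Insert 32: [32, 88, 6, 58, 95]
Insert 6: [6, 32, 88, 58, 95]
Insert 58: [6, 32, 58, 88, 95]
Insert 95: [6, 32, 58, 88, 95]

Sorted: [6, 32, 58, 88, 95]


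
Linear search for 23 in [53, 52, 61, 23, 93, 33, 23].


i=0: 53!=23
i=1: 52!=23
i=2: 61!=23
i=3: 23==23 found!

Found at 3, 4 comps


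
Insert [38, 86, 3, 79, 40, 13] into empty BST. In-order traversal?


Insert 38: root
Insert 86: R from 38
Insert 3: L from 38
Insert 79: R from 38 -> L from 86
Insert 40: R from 38 -> L from 86 -> L from 79
Insert 13: L from 38 -> R from 3

In-order: [3, 13, 38, 40, 79, 86]


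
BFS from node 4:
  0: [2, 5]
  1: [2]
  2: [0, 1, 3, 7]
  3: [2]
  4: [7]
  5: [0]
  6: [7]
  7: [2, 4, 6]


Visit 4, enqueue [7]
Visit 7, enqueue [2, 6]
Visit 2, enqueue [0, 1, 3]
Visit 6, enqueue []
Visit 0, enqueue [5]
Visit 1, enqueue []
Visit 3, enqueue []
Visit 5, enqueue []

BFS order: [4, 7, 2, 6, 0, 1, 3, 5]


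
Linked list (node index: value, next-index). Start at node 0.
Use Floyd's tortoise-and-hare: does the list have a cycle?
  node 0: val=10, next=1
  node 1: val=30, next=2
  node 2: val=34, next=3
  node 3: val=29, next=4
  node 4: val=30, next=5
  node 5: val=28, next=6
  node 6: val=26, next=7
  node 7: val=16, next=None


Floyd's tortoise (slow, +1) and hare (fast, +2):
  init: slow=0, fast=0
  step 1: slow=1, fast=2
  step 2: slow=2, fast=4
  step 3: slow=3, fast=6
  step 4: fast 6->7->None, no cycle

Cycle: no


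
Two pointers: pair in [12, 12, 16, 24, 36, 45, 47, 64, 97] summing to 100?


lo=0(12)+hi=8(97)=109
lo=0(12)+hi=7(64)=76
lo=1(12)+hi=7(64)=76
lo=2(16)+hi=7(64)=80
lo=3(24)+hi=7(64)=88
lo=4(36)+hi=7(64)=100

Yes: 36+64=100


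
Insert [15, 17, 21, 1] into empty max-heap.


Insert 15: [15]
Insert 17: [17, 15]
Insert 21: [21, 15, 17]
Insert 1: [21, 15, 17, 1]

Final heap: [21, 15, 17, 1]


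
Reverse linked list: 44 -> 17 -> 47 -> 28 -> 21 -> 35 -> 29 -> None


Step 1: curr=44, set curr.next=prev(None) | reversed so far: 44
Step 2: curr=17, set curr.next=prev(44) | reversed so far: 17 -> 44
Step 3: curr=47, set curr.next=prev(17) | reversed so far: 47 -> 17 -> 44
Step 4: curr=28, set curr.next=prev(47) | reversed so far: 28 -> 47 -> 17 -> 44
Step 5: curr=21, set curr.next=prev(28) | reversed so far: 21 -> 28 -> 47 -> 17 -> 44
Step 6: curr=35, set curr.next=prev(21) | reversed so far: 35 -> 21 -> 28 -> 47 -> 17 -> 44
Step 7: curr=29, set curr.next=prev(35) | reversed so far: 29 -> 35 -> 21 -> 28 -> 47 -> 17 -> 44

29 -> 35 -> 21 -> 28 -> 47 -> 17 -> 44 -> None


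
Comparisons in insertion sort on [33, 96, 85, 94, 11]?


Algorithm: insertion sort
Input: [33, 96, 85, 94, 11]
Sorted: [11, 33, 85, 94, 96]

9


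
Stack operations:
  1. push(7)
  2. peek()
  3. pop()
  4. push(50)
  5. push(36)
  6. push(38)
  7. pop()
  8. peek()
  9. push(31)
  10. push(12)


push(7) -> [7]
peek()->7
pop()->7, []
push(50) -> [50]
push(36) -> [50, 36]
push(38) -> [50, 36, 38]
pop()->38, [50, 36]
peek()->36
push(31) -> [50, 36, 31]
push(12) -> [50, 36, 31, 12]

Final stack: [50, 36, 31, 12]


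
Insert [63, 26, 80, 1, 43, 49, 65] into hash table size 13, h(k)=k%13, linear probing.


Insert 63: h=11 -> slot 11
Insert 26: h=0 -> slot 0
Insert 80: h=2 -> slot 2
Insert 1: h=1 -> slot 1
Insert 43: h=4 -> slot 4
Insert 49: h=10 -> slot 10
Insert 65: h=0, 3 probes -> slot 3

Table: [26, 1, 80, 65, 43, None, None, None, None, None, 49, 63, None]


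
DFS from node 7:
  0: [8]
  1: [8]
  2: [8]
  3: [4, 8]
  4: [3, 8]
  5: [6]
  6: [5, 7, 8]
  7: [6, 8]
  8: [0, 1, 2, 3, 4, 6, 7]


Visit 7, push [8, 6]
Visit 6, push [8, 5]
Visit 5, push []
Visit 8, push [4, 3, 2, 1, 0]
Visit 0, push []
Visit 1, push []
Visit 2, push []
Visit 3, push [4]
Visit 4, push []

DFS order: [7, 6, 5, 8, 0, 1, 2, 3, 4]


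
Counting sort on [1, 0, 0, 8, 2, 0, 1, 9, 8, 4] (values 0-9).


Input: [1, 0, 0, 8, 2, 0, 1, 9, 8, 4]
Counts: [3, 2, 1, 0, 1, 0, 0, 0, 2, 1]

Sorted: [0, 0, 0, 1, 1, 2, 4, 8, 8, 9]


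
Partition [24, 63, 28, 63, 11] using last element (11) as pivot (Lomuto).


Pivot: 11
Place pivot at 0: [11, 63, 28, 63, 24]

Partitioned: [11, 63, 28, 63, 24]


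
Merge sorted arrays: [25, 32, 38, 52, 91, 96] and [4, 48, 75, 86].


Take 4 from B
Take 25 from A
Take 32 from A
Take 38 from A
Take 48 from B
Take 52 from A
Take 75 from B
Take 86 from B

Merged: [4, 25, 32, 38, 48, 52, 75, 86, 91, 96]


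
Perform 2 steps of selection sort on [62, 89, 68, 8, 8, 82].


Initial: [62, 89, 68, 8, 8, 82]
Step 1: min=8 at 3
  Swap: [8, 89, 68, 62, 8, 82]
Step 2: min=8 at 4
  Swap: [8, 8, 68, 62, 89, 82]

After 2 steps: [8, 8, 68, 62, 89, 82]


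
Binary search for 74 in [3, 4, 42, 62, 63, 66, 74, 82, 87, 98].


Step 1: lo=0, hi=9, mid=4, val=63
Step 2: lo=5, hi=9, mid=7, val=82
Step 3: lo=5, hi=6, mid=5, val=66
Step 4: lo=6, hi=6, mid=6, val=74

Found at index 6


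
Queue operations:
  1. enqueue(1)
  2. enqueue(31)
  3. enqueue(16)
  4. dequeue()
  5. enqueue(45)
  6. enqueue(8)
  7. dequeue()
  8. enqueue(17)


enqueue(1) -> [1]
enqueue(31) -> [1, 31]
enqueue(16) -> [1, 31, 16]
dequeue()->1, [31, 16]
enqueue(45) -> [31, 16, 45]
enqueue(8) -> [31, 16, 45, 8]
dequeue()->31, [16, 45, 8]
enqueue(17) -> [16, 45, 8, 17]

Final queue: [16, 45, 8, 17]


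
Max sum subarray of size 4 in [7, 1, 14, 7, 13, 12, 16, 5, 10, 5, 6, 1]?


[0:4]: 29
[1:5]: 35
[2:6]: 46
[3:7]: 48
[4:8]: 46
[5:9]: 43
[6:10]: 36
[7:11]: 26
[8:12]: 22

Max: 48 at [3:7]


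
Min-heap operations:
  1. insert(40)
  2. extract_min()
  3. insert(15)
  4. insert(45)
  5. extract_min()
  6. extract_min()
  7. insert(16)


insert(40) -> [40]
extract_min()->40, []
insert(15) -> [15]
insert(45) -> [15, 45]
extract_min()->15, [45]
extract_min()->45, []
insert(16) -> [16]

Final heap: [16]


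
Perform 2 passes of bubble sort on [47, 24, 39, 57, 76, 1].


Initial: [47, 24, 39, 57, 76, 1]
Pass 1: [24, 39, 47, 57, 1, 76] (3 swaps)
Pass 2: [24, 39, 47, 1, 57, 76] (1 swaps)

After 2 passes: [24, 39, 47, 1, 57, 76]


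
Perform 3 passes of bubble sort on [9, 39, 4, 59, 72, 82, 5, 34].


Initial: [9, 39, 4, 59, 72, 82, 5, 34]
Pass 1: [9, 4, 39, 59, 72, 5, 34, 82] (3 swaps)
Pass 2: [4, 9, 39, 59, 5, 34, 72, 82] (3 swaps)
Pass 3: [4, 9, 39, 5, 34, 59, 72, 82] (2 swaps)

After 3 passes: [4, 9, 39, 5, 34, 59, 72, 82]


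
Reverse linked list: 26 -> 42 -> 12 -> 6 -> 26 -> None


Step 1: curr=26, set curr.next=prev(None) | reversed so far: 26
Step 2: curr=42, set curr.next=prev(26) | reversed so far: 42 -> 26
Step 3: curr=12, set curr.next=prev(42) | reversed so far: 12 -> 42 -> 26
Step 4: curr=6, set curr.next=prev(12) | reversed so far: 6 -> 12 -> 42 -> 26
Step 5: curr=26, set curr.next=prev(6) | reversed so far: 26 -> 6 -> 12 -> 42 -> 26

26 -> 6 -> 12 -> 42 -> 26 -> None


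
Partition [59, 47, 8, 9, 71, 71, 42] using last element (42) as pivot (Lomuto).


Pivot: 42
  8 <= 42: swap -> [8, 47, 59, 9, 71, 71, 42]
  9 <= 42: swap -> [8, 9, 59, 47, 71, 71, 42]
Place pivot at 2: [8, 9, 42, 47, 71, 71, 59]

Partitioned: [8, 9, 42, 47, 71, 71, 59]


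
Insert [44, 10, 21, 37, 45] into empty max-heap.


Insert 44: [44]
Insert 10: [44, 10]
Insert 21: [44, 10, 21]
Insert 37: [44, 37, 21, 10]
Insert 45: [45, 44, 21, 10, 37]

Final heap: [45, 44, 21, 10, 37]


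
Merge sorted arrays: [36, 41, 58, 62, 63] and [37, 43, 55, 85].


Take 36 from A
Take 37 from B
Take 41 from A
Take 43 from B
Take 55 from B
Take 58 from A
Take 62 from A
Take 63 from A

Merged: [36, 37, 41, 43, 55, 58, 62, 63, 85]


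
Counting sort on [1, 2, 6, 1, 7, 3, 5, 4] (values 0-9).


Input: [1, 2, 6, 1, 7, 3, 5, 4]
Counts: [0, 2, 1, 1, 1, 1, 1, 1, 0, 0]

Sorted: [1, 1, 2, 3, 4, 5, 6, 7]


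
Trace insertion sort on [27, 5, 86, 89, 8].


Initial: [27, 5, 86, 89, 8]
Insert 5: [5, 27, 86, 89, 8]
Insert 86: [5, 27, 86, 89, 8]
Insert 89: [5, 27, 86, 89, 8]
Insert 8: [5, 8, 27, 86, 89]

Sorted: [5, 8, 27, 86, 89]


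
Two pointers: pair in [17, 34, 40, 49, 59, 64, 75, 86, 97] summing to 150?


lo=0(17)+hi=8(97)=114
lo=1(34)+hi=8(97)=131
lo=2(40)+hi=8(97)=137
lo=3(49)+hi=8(97)=146
lo=4(59)+hi=8(97)=156
lo=4(59)+hi=7(86)=145
lo=5(64)+hi=7(86)=150

Yes: 64+86=150


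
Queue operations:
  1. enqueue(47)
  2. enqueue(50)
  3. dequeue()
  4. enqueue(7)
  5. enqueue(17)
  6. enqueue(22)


enqueue(47) -> [47]
enqueue(50) -> [47, 50]
dequeue()->47, [50]
enqueue(7) -> [50, 7]
enqueue(17) -> [50, 7, 17]
enqueue(22) -> [50, 7, 17, 22]

Final queue: [50, 7, 17, 22]


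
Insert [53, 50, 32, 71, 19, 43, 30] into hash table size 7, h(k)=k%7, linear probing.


Insert 53: h=4 -> slot 4
Insert 50: h=1 -> slot 1
Insert 32: h=4, 1 probes -> slot 5
Insert 71: h=1, 1 probes -> slot 2
Insert 19: h=5, 1 probes -> slot 6
Insert 43: h=1, 2 probes -> slot 3
Insert 30: h=2, 5 probes -> slot 0

Table: [30, 50, 71, 43, 53, 32, 19]


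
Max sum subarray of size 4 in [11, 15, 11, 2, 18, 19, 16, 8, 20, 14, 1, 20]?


[0:4]: 39
[1:5]: 46
[2:6]: 50
[3:7]: 55
[4:8]: 61
[5:9]: 63
[6:10]: 58
[7:11]: 43
[8:12]: 55

Max: 63 at [5:9]


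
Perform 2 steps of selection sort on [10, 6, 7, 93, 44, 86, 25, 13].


Initial: [10, 6, 7, 93, 44, 86, 25, 13]
Step 1: min=6 at 1
  Swap: [6, 10, 7, 93, 44, 86, 25, 13]
Step 2: min=7 at 2
  Swap: [6, 7, 10, 93, 44, 86, 25, 13]

After 2 steps: [6, 7, 10, 93, 44, 86, 25, 13]


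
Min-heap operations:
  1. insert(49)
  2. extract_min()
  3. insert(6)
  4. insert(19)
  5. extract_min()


insert(49) -> [49]
extract_min()->49, []
insert(6) -> [6]
insert(19) -> [6, 19]
extract_min()->6, [19]

Final heap: [19]


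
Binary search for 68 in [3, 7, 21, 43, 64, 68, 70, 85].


Step 1: lo=0, hi=7, mid=3, val=43
Step 2: lo=4, hi=7, mid=5, val=68

Found at index 5


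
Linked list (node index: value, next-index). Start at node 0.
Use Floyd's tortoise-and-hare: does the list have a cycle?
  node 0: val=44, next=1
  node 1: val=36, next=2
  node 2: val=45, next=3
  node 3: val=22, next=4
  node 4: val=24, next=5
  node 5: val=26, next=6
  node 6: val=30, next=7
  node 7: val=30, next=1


Floyd's tortoise (slow, +1) and hare (fast, +2):
  init: slow=0, fast=0
  step 1: slow=1, fast=2
  step 2: slow=2, fast=4
  step 3: slow=3, fast=6
  step 4: slow=4, fast=1
  step 5: slow=5, fast=3
  step 6: slow=6, fast=5
  step 7: slow=7, fast=7
  slow == fast at node 7: cycle detected

Cycle: yes


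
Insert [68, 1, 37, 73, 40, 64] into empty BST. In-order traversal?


Insert 68: root
Insert 1: L from 68
Insert 37: L from 68 -> R from 1
Insert 73: R from 68
Insert 40: L from 68 -> R from 1 -> R from 37
Insert 64: L from 68 -> R from 1 -> R from 37 -> R from 40

In-order: [1, 37, 40, 64, 68, 73]


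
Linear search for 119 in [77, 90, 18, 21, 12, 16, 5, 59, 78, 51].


i=0: 77!=119
i=1: 90!=119
i=2: 18!=119
i=3: 21!=119
i=4: 12!=119
i=5: 16!=119
i=6: 5!=119
i=7: 59!=119
i=8: 78!=119
i=9: 51!=119

Not found, 10 comps
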